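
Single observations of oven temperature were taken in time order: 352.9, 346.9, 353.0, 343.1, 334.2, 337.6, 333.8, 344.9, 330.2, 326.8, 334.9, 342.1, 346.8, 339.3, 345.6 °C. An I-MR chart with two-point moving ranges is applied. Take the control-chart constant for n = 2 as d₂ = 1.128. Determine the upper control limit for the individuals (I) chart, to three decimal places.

X̄ = (352.9 + 346.9 + 353.0 + 343.1 + 334.2 + 337.6 + 333.8 + 344.9 + 330.2 + 326.8 + 334.9 + 342.1 + 346.8 + 339.3 + 345.6) / 15 = 340.8067
Moving ranges: 6.0, 6.1, 9.9, 8.9, 3.4, 3.8, 11.1, 14.7, 3.4, 8.1, 7.2, 4.7, 7.5, 6.3; M̄R̄ = 101.1000 / 14 = 7.2214
UCL = X̄ + 3·M̄R̄/d₂ = 340.8067 + 3 × 7.2214 / 1.128 = 360.0126

360.013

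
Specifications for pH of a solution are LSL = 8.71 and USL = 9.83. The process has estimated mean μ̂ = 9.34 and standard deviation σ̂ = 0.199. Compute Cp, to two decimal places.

0.94

Cp = (USL − LSL) / (6σ̂) = (9.83 − 8.71) / (6 × 0.199) = 1.1200 / 1.1940 = 0.9380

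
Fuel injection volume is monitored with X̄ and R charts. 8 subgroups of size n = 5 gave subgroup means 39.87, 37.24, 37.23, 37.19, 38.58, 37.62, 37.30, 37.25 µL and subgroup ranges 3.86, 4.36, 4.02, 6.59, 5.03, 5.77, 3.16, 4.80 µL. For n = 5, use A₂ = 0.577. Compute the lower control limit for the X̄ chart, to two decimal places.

X̄̄ = (39.87 + 37.24 + 37.23 + 37.19 + 38.58 + 37.62 + 37.30 + 37.25) / 8 = 302.2800 / 8 = 37.7850
R̄ = (3.86 + 4.36 + 4.02 + 6.59 + 5.03 + 5.77 + 3.16 + 4.80) / 8 = 37.5900 / 8 = 4.6987
LCL = X̄̄ − A₂·R̄ = 37.7850 − 0.577 × 4.6987 = 35.0738

35.07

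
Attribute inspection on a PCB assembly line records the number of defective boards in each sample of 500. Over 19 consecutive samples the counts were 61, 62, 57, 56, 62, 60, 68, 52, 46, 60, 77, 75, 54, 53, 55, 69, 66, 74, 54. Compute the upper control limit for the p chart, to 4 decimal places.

p̄ = Σdᵢ / (k·n) = 1161 / (19 × 500) = 0.12221
UCL = p̄ + 3·√(p̄(1−p̄)/n) = 0.12221 + 3 × √(0.12221×0.87779/500) = 0.12221 + 3 × 0.01465 = 0.16615

0.1662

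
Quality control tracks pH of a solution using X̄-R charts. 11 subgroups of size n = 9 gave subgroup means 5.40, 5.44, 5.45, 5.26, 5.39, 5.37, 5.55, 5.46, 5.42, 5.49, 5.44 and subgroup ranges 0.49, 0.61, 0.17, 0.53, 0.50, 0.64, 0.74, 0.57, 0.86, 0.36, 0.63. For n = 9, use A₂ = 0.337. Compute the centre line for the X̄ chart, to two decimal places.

5.42

X̄̄ = (5.40 + 5.44 + 5.45 + 5.26 + 5.39 + 5.37 + 5.55 + 5.46 + 5.42 + 5.49 + 5.44) / 11 = 59.6700 / 11 = 5.4245
CL = X̄̄ = 5.4245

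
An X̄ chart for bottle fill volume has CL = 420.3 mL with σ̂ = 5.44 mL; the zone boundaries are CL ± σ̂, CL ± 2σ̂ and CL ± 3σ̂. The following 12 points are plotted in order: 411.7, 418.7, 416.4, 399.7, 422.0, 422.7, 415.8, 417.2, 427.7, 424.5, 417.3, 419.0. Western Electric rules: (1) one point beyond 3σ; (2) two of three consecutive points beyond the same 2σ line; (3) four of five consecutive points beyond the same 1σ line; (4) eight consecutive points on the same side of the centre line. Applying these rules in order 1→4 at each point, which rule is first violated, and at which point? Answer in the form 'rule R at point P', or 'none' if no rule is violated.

Zone of each point (C = within 1σ̂, B = 1σ̂–2σ̂, A = 2σ̂–3σ̂, * = beyond 3σ̂; sign = side of CL): 1:-B, 2:-C, 3:-C, 4:-*, 5:+C, 6:+C, 7:-C, 8:-C, 9:+B, 10:+C, 11:-C, 12:-C
Rule 1 (one point beyond the 3σ limits) is satisfied at point 4.

rule 1 at point 4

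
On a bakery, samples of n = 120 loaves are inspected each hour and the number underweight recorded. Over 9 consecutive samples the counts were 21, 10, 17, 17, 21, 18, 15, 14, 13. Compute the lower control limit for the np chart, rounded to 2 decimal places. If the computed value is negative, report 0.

p̄ = Σdᵢ / (k·n) = 146 / (9 × 120) = 0.13519
LCL = np̄ − 3·√(np̄(1−p̄)) = 16.2222 − 3 × 3.7456 = 4.9855

4.99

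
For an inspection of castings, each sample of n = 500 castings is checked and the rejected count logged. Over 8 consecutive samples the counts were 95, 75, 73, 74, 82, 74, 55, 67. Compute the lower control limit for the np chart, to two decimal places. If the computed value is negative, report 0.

p̄ = Σdᵢ / (k·n) = 595 / (8 × 500) = 0.14875
LCL = np̄ − 3·√(np̄(1−p̄)) = 74.3750 − 3 × 7.9569 = 50.5044

50.50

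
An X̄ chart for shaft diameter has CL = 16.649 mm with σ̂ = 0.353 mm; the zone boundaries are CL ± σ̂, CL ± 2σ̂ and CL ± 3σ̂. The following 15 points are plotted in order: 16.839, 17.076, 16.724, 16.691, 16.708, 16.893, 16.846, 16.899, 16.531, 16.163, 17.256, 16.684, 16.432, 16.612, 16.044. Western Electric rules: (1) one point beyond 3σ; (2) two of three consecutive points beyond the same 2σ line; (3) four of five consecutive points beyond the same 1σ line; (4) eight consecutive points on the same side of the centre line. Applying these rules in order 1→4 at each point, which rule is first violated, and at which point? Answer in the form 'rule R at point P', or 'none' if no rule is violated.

Zone of each point (C = within 1σ̂, B = 1σ̂–2σ̂, A = 2σ̂–3σ̂, * = beyond 3σ̂; sign = side of CL): 1:+C, 2:+B, 3:+C, 4:+C, 5:+C, 6:+C, 7:+C, 8:+C, 9:-C, 10:-B, 11:+B, 12:+C, 13:-C, 14:-C, 15:-B
Rule 4 (eight consecutive points on the same side of the centre line) is satisfied at point 8.

rule 4 at point 8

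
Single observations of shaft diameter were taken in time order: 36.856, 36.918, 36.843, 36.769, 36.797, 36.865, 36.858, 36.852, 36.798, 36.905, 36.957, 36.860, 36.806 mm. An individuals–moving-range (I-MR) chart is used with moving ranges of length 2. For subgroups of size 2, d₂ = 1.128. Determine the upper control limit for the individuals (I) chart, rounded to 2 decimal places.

37.00

X̄ = (36.856 + 36.918 + 36.843 + 36.769 + 36.797 + 36.865 + 36.858 + 36.852 + 36.798 + 36.905 + 36.957 + 36.860 + 36.806) / 13 = 36.8526
Moving ranges: 0.062, 0.075, 0.074, 0.028, 0.068, 0.007, 0.006, 0.054, 0.107, 0.052, 0.097, 0.054; M̄R̄ = 0.6840 / 12 = 0.0570
UCL = X̄ + 3·M̄R̄/d₂ = 36.8526 + 3 × 0.0570 / 1.128 = 37.0042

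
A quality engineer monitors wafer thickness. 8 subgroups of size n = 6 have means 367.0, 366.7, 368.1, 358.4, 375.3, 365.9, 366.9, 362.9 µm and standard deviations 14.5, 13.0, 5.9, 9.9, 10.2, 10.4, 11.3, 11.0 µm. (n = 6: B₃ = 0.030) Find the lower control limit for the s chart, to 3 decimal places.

0.323

s̄ = (14.5 + 13.0 + 5.9 + 9.9 + 10.2 + 10.4 + 11.3 + 11.0) / 8 = 10.7750
LCL_s = B₃·s̄ = 0.030 × 10.7750 = 0.3232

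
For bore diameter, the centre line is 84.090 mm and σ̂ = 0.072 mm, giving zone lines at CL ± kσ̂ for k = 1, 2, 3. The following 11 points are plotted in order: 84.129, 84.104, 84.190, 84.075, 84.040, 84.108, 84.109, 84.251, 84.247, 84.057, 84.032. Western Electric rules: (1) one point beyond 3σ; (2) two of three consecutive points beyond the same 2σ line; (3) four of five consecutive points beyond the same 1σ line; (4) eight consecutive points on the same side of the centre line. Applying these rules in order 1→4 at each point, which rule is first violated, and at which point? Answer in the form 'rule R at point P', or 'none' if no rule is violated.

rule 2 at point 9

Zone of each point (C = within 1σ̂, B = 1σ̂–2σ̂, A = 2σ̂–3σ̂, * = beyond 3σ̂; sign = side of CL): 1:+C, 2:+C, 3:+B, 4:-C, 5:-C, 6:+C, 7:+C, 8:+A, 9:+A, 10:-C, 11:-C
Rule 2 (two of three consecutive points beyond the same 2σ limit) is satisfied at point 9.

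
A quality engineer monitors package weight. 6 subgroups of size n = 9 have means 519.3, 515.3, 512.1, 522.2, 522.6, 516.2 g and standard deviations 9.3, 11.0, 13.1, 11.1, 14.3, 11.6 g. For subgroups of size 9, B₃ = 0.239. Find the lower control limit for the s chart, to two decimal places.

s̄ = (9.3 + 11.0 + 13.1 + 11.1 + 14.3 + 11.6) / 6 = 11.7333
LCL_s = B₃·s̄ = 0.239 × 11.7333 = 2.8043

2.80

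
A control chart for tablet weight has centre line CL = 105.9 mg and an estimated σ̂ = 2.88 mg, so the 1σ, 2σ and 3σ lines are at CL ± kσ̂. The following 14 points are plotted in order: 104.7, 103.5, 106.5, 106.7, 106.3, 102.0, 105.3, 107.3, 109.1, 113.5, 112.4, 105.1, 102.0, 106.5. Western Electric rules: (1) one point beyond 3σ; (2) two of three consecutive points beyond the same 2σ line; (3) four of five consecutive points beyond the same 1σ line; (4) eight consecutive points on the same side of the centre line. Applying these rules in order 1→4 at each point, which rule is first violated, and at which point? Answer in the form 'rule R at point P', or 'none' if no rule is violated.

Zone of each point (C = within 1σ̂, B = 1σ̂–2σ̂, A = 2σ̂–3σ̂, * = beyond 3σ̂; sign = side of CL): 1:-C, 2:-C, 3:+C, 4:+C, 5:+C, 6:-B, 7:-C, 8:+C, 9:+B, 10:+A, 11:+A, 12:-C, 13:-B, 14:+C
Rule 2 (two of three consecutive points beyond the same 2σ limit) is satisfied at point 11.

rule 2 at point 11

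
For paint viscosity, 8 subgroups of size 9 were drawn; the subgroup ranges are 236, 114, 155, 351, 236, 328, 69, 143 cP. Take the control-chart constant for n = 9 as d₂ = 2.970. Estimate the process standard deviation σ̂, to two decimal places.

R̄ = (236 + 114 + 155 + 351 + 236 + 328 + 69 + 143) / 8 = 204.0000
σ̂ = R̄ / d₂ = 204.0000 / 2.970 = 68.6869

68.69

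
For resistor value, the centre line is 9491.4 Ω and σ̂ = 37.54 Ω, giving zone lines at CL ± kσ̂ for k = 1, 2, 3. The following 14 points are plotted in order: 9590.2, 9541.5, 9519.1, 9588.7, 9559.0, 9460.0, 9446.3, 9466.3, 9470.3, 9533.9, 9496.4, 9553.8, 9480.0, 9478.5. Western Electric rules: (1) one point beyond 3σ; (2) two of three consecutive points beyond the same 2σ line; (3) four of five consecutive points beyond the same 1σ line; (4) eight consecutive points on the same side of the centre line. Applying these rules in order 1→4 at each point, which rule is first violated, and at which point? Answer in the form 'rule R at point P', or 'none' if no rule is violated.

Zone of each point (C = within 1σ̂, B = 1σ̂–2σ̂, A = 2σ̂–3σ̂, * = beyond 3σ̂; sign = side of CL): 1:+A, 2:+B, 3:+C, 4:+A, 5:+B, 6:-C, 7:-B, 8:-C, 9:-C, 10:+B, 11:+C, 12:+B, 13:-C, 14:-C
Rule 3 (four of five consecutive points beyond the same 1σ limit) is satisfied at point 5.

rule 3 at point 5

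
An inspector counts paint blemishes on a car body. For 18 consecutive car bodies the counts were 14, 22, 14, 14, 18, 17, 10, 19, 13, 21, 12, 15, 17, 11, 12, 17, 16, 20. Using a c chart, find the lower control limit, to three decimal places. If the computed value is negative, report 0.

c̄ = (14 + 22 + 14 + 14 + 18 + 17 + 10 + 19 + 13 + 21 + 12 + 15 + 17 + 11 + 12 + 17 + 16 + 20) / 18 = 282 / 18 = 15.6667
LCL = c̄ − 3√c̄ = 15.6667 − 3 × 3.9581 = 3.7923

3.792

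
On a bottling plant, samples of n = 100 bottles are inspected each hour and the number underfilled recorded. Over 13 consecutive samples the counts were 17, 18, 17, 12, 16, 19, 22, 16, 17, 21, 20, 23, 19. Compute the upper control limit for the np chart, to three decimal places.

p̄ = Σdᵢ / (k·n) = 237 / (13 × 100) = 0.18231
UCL = np̄ + 3·√(np̄(1−p̄)) = 18.2308 + 3 × √(18.2308×0.81769) = 18.2308 + 3 × 3.8610 = 29.8137

29.814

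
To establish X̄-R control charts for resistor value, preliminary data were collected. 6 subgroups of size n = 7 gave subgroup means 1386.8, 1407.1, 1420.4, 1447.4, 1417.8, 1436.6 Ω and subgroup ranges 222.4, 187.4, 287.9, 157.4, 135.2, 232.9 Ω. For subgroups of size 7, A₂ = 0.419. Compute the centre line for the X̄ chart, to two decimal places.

X̄̄ = (1386.8 + 1407.1 + 1420.4 + 1447.4 + 1417.8 + 1436.6) / 6 = 8516.1000 / 6 = 1419.3500
CL = X̄̄ = 1419.3500

1419.35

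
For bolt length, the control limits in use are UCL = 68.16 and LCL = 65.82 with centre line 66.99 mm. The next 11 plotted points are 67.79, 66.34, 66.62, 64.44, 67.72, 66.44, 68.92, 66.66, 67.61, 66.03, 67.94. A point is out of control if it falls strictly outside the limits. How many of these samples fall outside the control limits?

2

Compare each point to [65.82, 68.16]: sample 4 = 64.44 < LCL; sample 7 = 68.92 > UCL.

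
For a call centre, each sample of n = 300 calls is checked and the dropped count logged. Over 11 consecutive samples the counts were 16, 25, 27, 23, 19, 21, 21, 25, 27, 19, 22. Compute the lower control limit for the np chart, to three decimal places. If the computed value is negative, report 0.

8.650

p̄ = Σdᵢ / (k·n) = 245 / (11 × 300) = 0.07424
LCL = np̄ − 3·√(np̄(1−p̄)) = 22.2727 − 3 × 4.5408 = 8.6502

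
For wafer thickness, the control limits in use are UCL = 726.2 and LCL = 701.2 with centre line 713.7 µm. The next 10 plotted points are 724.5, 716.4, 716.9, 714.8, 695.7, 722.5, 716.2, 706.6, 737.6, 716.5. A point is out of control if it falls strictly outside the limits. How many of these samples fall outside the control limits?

Compare each point to [701.2, 726.2]: sample 5 = 695.7 < LCL; sample 9 = 737.6 > UCL.

2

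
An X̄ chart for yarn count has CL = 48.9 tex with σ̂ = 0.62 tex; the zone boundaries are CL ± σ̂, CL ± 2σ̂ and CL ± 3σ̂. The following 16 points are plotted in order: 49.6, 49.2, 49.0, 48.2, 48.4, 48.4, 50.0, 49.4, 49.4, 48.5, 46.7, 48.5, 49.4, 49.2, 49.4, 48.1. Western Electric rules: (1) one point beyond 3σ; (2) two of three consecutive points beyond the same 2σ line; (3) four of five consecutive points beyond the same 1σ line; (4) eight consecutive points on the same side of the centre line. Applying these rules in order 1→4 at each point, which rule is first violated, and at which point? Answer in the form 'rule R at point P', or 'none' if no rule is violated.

Zone of each point (C = within 1σ̂, B = 1σ̂–2σ̂, A = 2σ̂–3σ̂, * = beyond 3σ̂; sign = side of CL): 1:+B, 2:+C, 3:+C, 4:-B, 5:-C, 6:-C, 7:+B, 8:+C, 9:+C, 10:-C, 11:-*, 12:-C, 13:+C, 14:+C, 15:+C, 16:-B
Rule 1 (one point beyond the 3σ limits) is satisfied at point 11.

rule 1 at point 11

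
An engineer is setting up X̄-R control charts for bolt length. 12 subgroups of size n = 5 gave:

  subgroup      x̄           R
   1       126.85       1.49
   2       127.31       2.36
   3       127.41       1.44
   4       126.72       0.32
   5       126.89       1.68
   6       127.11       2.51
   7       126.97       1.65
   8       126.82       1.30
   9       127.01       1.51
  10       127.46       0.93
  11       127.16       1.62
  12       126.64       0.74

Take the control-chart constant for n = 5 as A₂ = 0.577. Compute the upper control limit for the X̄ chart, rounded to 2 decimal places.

X̄̄ = (126.85 + 127.31 + 127.41 + 126.72 + 126.89 + 127.11 + 126.97 + 126.82 + 127.01 + 127.46 + 127.16 + 126.64) / 12 = 1524.3500 / 12 = 127.0292
R̄ = (1.49 + 2.36 + 1.44 + 0.32 + 1.68 + 2.51 + 1.65 + 1.30 + 1.51 + 0.93 + 1.62 + 0.74) / 12 = 17.5500 / 12 = 1.4625
UCL = X̄̄ + A₂·R̄ = 127.0292 + 0.577 × 1.4625 = 127.8730

127.87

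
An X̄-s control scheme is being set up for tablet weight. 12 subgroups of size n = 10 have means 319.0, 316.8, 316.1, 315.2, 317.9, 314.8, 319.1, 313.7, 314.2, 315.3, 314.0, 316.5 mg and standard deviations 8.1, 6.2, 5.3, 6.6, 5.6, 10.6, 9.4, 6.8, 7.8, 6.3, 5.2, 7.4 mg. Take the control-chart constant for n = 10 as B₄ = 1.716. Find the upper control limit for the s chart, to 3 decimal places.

s̄ = (8.1 + 6.2 + 5.3 + 6.6 + 5.6 + 10.6 + 9.4 + 6.8 + 7.8 + 6.3 + 5.2 + 7.4) / 12 = 7.1083
UCL_s = B₄·s̄ = 1.716 × 7.1083 = 12.1979

12.198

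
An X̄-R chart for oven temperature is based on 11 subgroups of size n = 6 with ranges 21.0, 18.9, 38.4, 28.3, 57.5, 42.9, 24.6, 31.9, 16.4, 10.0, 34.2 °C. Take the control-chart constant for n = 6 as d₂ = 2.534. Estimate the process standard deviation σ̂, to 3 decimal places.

11.627

R̄ = (21.0 + 18.9 + 38.4 + 28.3 + 57.5 + 42.9 + 24.6 + 31.9 + 16.4 + 10.0 + 34.2) / 11 = 29.4636
σ̂ = R̄ / d₂ = 29.4636 / 2.534 = 11.6273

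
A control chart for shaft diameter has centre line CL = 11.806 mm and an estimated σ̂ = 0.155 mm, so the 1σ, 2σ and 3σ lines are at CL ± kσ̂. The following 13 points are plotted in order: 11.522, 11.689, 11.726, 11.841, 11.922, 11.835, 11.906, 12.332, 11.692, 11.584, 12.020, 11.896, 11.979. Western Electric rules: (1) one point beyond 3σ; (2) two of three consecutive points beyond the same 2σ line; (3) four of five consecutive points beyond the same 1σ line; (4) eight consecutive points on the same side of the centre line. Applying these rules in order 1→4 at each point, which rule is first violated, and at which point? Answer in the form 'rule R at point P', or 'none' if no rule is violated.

Zone of each point (C = within 1σ̂, B = 1σ̂–2σ̂, A = 2σ̂–3σ̂, * = beyond 3σ̂; sign = side of CL): 1:-B, 2:-C, 3:-C, 4:+C, 5:+C, 6:+C, 7:+C, 8:+*, 9:-C, 10:-B, 11:+B, 12:+C, 13:+B
Rule 1 (one point beyond the 3σ limits) is satisfied at point 8.

rule 1 at point 8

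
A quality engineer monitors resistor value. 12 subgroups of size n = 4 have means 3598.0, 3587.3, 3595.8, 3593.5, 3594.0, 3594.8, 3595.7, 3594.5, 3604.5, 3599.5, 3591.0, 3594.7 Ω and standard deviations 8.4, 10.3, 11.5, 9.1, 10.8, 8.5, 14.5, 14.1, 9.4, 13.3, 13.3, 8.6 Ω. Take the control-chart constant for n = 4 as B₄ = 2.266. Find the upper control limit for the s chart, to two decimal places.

24.89

s̄ = (8.4 + 10.3 + 11.5 + 9.1 + 10.8 + 8.5 + 14.5 + 14.1 + 9.4 + 13.3 + 13.3 + 8.6) / 12 = 10.9833
UCL_s = B₄·s̄ = 2.266 × 10.9833 = 24.8882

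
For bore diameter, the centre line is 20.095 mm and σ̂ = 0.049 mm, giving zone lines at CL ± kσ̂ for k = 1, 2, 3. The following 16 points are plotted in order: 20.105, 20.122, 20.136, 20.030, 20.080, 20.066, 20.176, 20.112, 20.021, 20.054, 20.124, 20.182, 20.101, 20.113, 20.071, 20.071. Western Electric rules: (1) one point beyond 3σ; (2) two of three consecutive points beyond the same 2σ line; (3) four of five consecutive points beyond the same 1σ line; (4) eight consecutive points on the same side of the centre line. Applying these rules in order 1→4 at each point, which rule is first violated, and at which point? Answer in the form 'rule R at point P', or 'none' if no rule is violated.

Zone of each point (C = within 1σ̂, B = 1σ̂–2σ̂, A = 2σ̂–3σ̂, * = beyond 3σ̂; sign = side of CL): 1:+C, 2:+C, 3:+C, 4:-B, 5:-C, 6:-C, 7:+B, 8:+C, 9:-B, 10:-C, 11:+C, 12:+B, 13:+C, 14:+C, 15:-C, 16:-C
No rule fires across all 16 points.

none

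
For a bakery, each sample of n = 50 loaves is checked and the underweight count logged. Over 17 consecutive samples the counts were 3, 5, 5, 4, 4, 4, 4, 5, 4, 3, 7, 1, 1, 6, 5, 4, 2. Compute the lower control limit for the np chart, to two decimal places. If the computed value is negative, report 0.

p̄ = Σdᵢ / (k·n) = 67 / (17 × 50) = 0.07882
LCL = np̄ − 3·√(np̄(1−p̄)) = 3.9412 − 3 × 1.9054 = -1.7750 → 0 (negative, so LCL = 0)

0.00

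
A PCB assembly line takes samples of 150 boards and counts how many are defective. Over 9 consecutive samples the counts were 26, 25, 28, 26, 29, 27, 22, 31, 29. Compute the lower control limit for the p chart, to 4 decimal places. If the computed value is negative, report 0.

0.0859

p̄ = Σdᵢ / (k·n) = 243 / (9 × 150) = 0.18000
LCL = p̄ − 3·√(p̄(1−p̄)/n) = 0.18000 − 3 × 0.03137 = 0.08589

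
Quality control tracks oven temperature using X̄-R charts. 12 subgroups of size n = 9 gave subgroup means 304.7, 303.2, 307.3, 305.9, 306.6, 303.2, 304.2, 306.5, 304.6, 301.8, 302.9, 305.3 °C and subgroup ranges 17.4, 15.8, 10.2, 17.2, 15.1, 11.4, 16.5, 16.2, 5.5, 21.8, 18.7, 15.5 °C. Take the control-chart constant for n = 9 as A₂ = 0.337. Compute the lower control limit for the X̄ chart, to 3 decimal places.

X̄̄ = (304.7 + 303.2 + 307.3 + 305.9 + 306.6 + 303.2 + 304.2 + 306.5 + 304.6 + 301.8 + 302.9 + 305.3) / 12 = 3656.2000 / 12 = 304.6833
R̄ = (17.4 + 15.8 + 10.2 + 17.2 + 15.1 + 11.4 + 16.5 + 16.2 + 5.5 + 21.8 + 18.7 + 15.5) / 12 = 181.3000 / 12 = 15.1083
LCL = X̄̄ − A₂·R̄ = 304.6833 − 0.337 × 15.1083 = 299.5918

299.592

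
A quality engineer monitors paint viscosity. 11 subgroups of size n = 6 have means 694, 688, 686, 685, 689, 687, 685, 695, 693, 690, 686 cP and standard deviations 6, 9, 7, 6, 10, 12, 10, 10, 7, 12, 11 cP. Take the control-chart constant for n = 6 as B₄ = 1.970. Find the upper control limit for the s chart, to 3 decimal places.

s̄ = (6 + 9 + 7 + 6 + 10 + 12 + 10 + 10 + 7 + 12 + 11) / 11 = 9.0909
UCL_s = B₄·s̄ = 1.970 × 9.0909 = 17.9091

17.909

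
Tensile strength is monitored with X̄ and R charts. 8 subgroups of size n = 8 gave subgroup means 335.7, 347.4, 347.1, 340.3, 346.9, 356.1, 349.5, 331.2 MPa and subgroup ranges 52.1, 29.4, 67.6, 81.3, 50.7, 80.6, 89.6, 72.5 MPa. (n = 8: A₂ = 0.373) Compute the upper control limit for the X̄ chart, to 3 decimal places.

368.697

X̄̄ = (335.7 + 347.4 + 347.1 + 340.3 + 346.9 + 356.1 + 349.5 + 331.2) / 8 = 2754.2000 / 8 = 344.2750
R̄ = (52.1 + 29.4 + 67.6 + 81.3 + 50.7 + 80.6 + 89.6 + 72.5) / 8 = 523.8000 / 8 = 65.4750
UCL = X̄̄ + A₂·R̄ = 344.2750 + 0.373 × 65.4750 = 368.6972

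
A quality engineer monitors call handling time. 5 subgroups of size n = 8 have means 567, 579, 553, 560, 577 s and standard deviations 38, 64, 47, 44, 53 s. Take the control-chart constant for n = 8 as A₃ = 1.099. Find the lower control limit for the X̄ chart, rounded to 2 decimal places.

513.13

X̄̄ = (567 + 579 + 553 + 560 + 577) / 5 = 567.2000
s̄ = (38 + 64 + 47 + 44 + 53) / 5 = 49.2000
LCL = X̄̄ − A₃·s̄ = 567.2000 − 1.099 × 49.2000 = 513.1292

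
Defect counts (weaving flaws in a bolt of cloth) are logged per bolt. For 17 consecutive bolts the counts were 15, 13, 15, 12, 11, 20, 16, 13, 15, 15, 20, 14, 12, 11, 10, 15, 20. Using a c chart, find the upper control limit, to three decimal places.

c̄ = (15 + 13 + 15 + 12 + 11 + 20 + 16 + 13 + 15 + 15 + 20 + 14 + 12 + 11 + 10 + 15 + 20) / 17 = 247 / 17 = 14.5294
UCL = c̄ + 3√c̄ = 14.5294 + 3 × √14.5294 = 14.5294 + 3 × 3.8117 = 25.9647

25.965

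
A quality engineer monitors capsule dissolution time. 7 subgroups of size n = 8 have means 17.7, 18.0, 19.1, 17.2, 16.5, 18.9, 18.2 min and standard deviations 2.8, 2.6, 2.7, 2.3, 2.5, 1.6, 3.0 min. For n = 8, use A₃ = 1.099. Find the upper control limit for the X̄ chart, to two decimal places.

X̄̄ = (17.7 + 18.0 + 19.1 + 17.2 + 16.5 + 18.9 + 18.2) / 7 = 17.9429
s̄ = (2.8 + 2.6 + 2.7 + 2.3 + 2.5 + 1.6 + 3.0) / 7 = 2.5000
UCL = X̄̄ + A₃·s̄ = 17.9429 + 1.099 × 2.5000 = 20.6904

20.69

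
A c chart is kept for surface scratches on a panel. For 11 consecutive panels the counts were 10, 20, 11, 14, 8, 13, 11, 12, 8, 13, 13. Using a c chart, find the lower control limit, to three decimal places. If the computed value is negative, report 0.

1.659

c̄ = (10 + 20 + 11 + 14 + 8 + 13 + 11 + 12 + 8 + 13 + 13) / 11 = 133 / 11 = 12.0909
LCL = c̄ − 3√c̄ = 12.0909 − 3 × 3.4772 = 1.6593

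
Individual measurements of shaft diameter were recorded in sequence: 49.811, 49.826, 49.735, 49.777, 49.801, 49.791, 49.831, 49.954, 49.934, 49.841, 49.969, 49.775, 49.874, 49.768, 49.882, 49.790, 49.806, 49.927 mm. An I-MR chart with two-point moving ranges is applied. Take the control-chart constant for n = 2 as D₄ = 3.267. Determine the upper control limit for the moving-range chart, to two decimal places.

0.26

Moving ranges: 0.015, 0.091, 0.042, 0.024, 0.010, 0.040, 0.123, 0.020, 0.093, 0.128, 0.194, 0.099, 0.106, 0.114, 0.092, 0.016, 0.121; M̄R̄ = 1.3280 / 17 = 0.0781
UCL_MR = D₄·M̄R̄ = 3.267 × 0.0781 = 0.2552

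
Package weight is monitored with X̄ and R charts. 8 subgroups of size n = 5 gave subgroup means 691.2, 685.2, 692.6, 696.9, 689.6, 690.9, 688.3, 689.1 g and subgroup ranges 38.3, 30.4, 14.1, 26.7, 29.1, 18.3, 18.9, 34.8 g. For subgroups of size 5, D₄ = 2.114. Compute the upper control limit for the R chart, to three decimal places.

55.651

R̄ = (38.3 + 30.4 + 14.1 + 26.7 + 29.1 + 18.3 + 18.9 + 34.8) / 8 = 210.6000 / 8 = 26.3250
UCL_R = D₄·R̄ = 2.114 × 26.3250 = 55.6510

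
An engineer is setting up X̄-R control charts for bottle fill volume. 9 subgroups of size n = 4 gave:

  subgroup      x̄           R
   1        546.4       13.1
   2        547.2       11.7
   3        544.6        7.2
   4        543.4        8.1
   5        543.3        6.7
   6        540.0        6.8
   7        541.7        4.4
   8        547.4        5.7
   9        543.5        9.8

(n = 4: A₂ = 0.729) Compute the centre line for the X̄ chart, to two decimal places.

544.17

X̄̄ = (546.4 + 547.2 + 544.6 + 543.4 + 543.3 + 540.0 + 541.7 + 547.4 + 543.5) / 9 = 4897.5000 / 9 = 544.1667
CL = X̄̄ = 544.1667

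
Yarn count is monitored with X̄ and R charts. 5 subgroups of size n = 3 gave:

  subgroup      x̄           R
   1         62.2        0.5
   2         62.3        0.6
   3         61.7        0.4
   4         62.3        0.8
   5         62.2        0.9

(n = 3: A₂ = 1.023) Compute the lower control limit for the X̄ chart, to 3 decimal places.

61.485

X̄̄ = (62.2 + 62.3 + 61.7 + 62.3 + 62.2) / 5 = 310.7000 / 5 = 62.1400
R̄ = (0.5 + 0.6 + 0.4 + 0.8 + 0.9) / 5 = 3.2000 / 5 = 0.6400
LCL = X̄̄ − A₂·R̄ = 62.1400 − 1.023 × 0.6400 = 61.4853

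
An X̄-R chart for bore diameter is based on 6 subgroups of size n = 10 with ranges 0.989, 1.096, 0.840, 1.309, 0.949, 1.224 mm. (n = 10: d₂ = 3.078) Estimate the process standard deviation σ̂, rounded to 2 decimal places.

0.35

R̄ = (0.989 + 1.096 + 0.840 + 1.309 + 0.949 + 1.224) / 6 = 1.0678
σ̂ = R̄ / d₂ = 1.0678 / 3.078 = 0.3469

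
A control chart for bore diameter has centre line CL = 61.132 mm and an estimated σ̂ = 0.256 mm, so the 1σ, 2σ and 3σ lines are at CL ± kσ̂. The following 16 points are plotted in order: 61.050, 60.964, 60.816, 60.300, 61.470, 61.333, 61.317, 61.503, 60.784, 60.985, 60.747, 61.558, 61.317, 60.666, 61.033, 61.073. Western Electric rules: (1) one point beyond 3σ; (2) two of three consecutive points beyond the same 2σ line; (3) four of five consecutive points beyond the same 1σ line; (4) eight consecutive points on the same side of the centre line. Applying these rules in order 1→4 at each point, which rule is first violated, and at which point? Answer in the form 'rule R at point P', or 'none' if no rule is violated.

rule 1 at point 4

Zone of each point (C = within 1σ̂, B = 1σ̂–2σ̂, A = 2σ̂–3σ̂, * = beyond 3σ̂; sign = side of CL): 1:-C, 2:-C, 3:-B, 4:-*, 5:+B, 6:+C, 7:+C, 8:+B, 9:-B, 10:-C, 11:-B, 12:+B, 13:+C, 14:-B, 15:-C, 16:-C
Rule 1 (one point beyond the 3σ limits) is satisfied at point 4.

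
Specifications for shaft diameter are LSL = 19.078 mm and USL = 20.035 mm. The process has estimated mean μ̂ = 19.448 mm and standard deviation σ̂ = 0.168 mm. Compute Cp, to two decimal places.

0.95

Cp = (USL − LSL) / (6σ̂) = (20.035 − 19.078) / (6 × 0.168) = 0.9570 / 1.0080 = 0.9494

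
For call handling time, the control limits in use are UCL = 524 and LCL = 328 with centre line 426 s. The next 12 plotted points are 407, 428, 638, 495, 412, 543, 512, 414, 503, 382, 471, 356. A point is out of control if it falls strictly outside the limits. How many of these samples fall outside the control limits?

2

Compare each point to [328, 524]: sample 3 = 638 > UCL; sample 6 = 543 > UCL.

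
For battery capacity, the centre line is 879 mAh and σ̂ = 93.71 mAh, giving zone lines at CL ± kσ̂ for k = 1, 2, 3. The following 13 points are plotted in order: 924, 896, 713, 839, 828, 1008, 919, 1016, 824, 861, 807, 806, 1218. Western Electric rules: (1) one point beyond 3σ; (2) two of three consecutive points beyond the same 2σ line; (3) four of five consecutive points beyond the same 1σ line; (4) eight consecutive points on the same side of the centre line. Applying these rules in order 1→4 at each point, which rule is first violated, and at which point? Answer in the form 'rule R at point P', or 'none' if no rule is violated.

rule 1 at point 13

Zone of each point (C = within 1σ̂, B = 1σ̂–2σ̂, A = 2σ̂–3σ̂, * = beyond 3σ̂; sign = side of CL): 1:+C, 2:+C, 3:-B, 4:-C, 5:-C, 6:+B, 7:+C, 8:+B, 9:-C, 10:-C, 11:-C, 12:-C, 13:+*
Rule 1 (one point beyond the 3σ limits) is satisfied at point 13.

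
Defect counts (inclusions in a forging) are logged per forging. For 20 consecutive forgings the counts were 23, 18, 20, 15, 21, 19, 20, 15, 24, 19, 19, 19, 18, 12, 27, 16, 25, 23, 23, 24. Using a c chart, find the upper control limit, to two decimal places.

33.42

c̄ = (23 + 18 + 20 + 15 + 21 + 19 + 20 + 15 + 24 + 19 + 19 + 19 + 18 + 12 + 27 + 16 + 25 + 23 + 23 + 24) / 20 = 400 / 20 = 20.0000
UCL = c̄ + 3√c̄ = 20.0000 + 3 × √20.0000 = 20.0000 + 3 × 4.4721 = 33.4164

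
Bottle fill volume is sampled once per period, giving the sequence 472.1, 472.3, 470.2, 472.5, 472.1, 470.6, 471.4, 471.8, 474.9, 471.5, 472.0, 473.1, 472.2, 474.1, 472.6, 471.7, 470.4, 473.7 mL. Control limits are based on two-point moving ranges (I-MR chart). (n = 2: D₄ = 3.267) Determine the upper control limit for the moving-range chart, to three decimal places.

Moving ranges: 0.2, 2.1, 2.3, 0.4, 1.5, 0.8, 0.4, 3.1, 3.4, 0.5, 1.1, 0.9, 1.9, 1.5, 0.9, 1.3, 3.3; M̄R̄ = 25.6000 / 17 = 1.5059
UCL_MR = D₄·M̄R̄ = 3.267 × 1.5059 = 4.9197

4.920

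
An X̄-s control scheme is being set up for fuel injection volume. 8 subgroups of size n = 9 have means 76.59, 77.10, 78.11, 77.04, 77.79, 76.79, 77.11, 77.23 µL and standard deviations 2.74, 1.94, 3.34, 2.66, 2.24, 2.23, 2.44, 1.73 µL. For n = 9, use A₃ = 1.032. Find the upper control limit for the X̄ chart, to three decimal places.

79.712

X̄̄ = (76.59 + 77.10 + 78.11 + 77.04 + 77.79 + 76.79 + 77.11 + 77.23) / 8 = 77.2200
s̄ = (2.74 + 1.94 + 3.34 + 2.66 + 2.24 + 2.23 + 2.44 + 1.73) / 8 = 2.4150
UCL = X̄̄ + A₃·s̄ = 77.2200 + 1.032 × 2.4150 = 79.7123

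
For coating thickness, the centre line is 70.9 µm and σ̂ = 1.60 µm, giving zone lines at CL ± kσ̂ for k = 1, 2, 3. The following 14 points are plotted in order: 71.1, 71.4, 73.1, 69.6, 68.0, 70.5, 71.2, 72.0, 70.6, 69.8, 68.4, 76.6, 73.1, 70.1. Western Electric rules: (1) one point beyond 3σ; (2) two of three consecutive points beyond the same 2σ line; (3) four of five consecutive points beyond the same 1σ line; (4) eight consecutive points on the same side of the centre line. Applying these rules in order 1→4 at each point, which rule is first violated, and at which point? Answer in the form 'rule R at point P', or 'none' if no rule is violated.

rule 1 at point 12

Zone of each point (C = within 1σ̂, B = 1σ̂–2σ̂, A = 2σ̂–3σ̂, * = beyond 3σ̂; sign = side of CL): 1:+C, 2:+C, 3:+B, 4:-C, 5:-B, 6:-C, 7:+C, 8:+C, 9:-C, 10:-C, 11:-B, 12:+*, 13:+B, 14:-C
Rule 1 (one point beyond the 3σ limits) is satisfied at point 12.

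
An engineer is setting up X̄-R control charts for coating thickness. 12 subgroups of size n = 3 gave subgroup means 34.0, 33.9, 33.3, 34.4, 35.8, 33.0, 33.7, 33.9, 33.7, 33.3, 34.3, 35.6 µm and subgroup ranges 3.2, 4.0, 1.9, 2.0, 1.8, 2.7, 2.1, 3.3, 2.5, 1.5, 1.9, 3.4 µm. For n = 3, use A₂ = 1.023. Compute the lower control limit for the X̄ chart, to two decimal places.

X̄̄ = (34.0 + 33.9 + 33.3 + 34.4 + 35.8 + 33.0 + 33.7 + 33.9 + 33.7 + 33.3 + 34.3 + 35.6) / 12 = 408.9000 / 12 = 34.0750
R̄ = (3.2 + 4.0 + 1.9 + 2.0 + 1.8 + 2.7 + 2.1 + 3.3 + 2.5 + 1.5 + 1.9 + 3.4) / 12 = 30.3000 / 12 = 2.5250
LCL = X̄̄ − A₂·R̄ = 34.0750 − 1.023 × 2.5250 = 31.4919

31.49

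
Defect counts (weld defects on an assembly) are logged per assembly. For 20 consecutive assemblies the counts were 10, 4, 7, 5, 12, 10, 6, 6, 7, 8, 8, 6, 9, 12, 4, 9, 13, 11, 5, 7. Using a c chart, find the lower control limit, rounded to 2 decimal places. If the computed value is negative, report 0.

0.00

c̄ = (10 + 4 + 7 + 5 + 12 + 10 + 6 + 6 + 7 + 8 + 8 + 6 + 9 + 12 + 4 + 9 + 13 + 11 + 5 + 7) / 20 = 159 / 20 = 7.9500
LCL = c̄ − 3√c̄ = 7.9500 − 3 × 2.8196 = -0.5087 → 0 (cannot be negative)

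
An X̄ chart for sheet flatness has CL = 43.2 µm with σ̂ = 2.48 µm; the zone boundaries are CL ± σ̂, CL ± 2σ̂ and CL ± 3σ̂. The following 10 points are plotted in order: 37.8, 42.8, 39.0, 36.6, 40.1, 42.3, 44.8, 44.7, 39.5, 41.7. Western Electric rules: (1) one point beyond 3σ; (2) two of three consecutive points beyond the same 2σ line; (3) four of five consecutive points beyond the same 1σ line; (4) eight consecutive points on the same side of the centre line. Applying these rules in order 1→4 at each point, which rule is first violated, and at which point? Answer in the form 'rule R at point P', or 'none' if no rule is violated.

rule 3 at point 5

Zone of each point (C = within 1σ̂, B = 1σ̂–2σ̂, A = 2σ̂–3σ̂, * = beyond 3σ̂; sign = side of CL): 1:-A, 2:-C, 3:-B, 4:-A, 5:-B, 6:-C, 7:+C, 8:+C, 9:-B, 10:-C
Rule 3 (four of five consecutive points beyond the same 1σ limit) is satisfied at point 5.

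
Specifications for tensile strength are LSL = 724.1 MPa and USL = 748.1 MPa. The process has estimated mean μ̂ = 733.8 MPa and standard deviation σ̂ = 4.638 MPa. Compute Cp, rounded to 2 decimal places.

Cp = (USL − LSL) / (6σ̂) = (748.1 − 724.1) / (6 × 4.638) = 24.0000 / 27.8280 = 0.8624

0.86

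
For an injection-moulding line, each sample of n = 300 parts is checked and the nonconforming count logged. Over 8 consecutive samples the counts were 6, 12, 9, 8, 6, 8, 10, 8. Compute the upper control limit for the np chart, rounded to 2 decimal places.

16.93

p̄ = Σdᵢ / (k·n) = 67 / (8 × 300) = 0.02792
UCL = np̄ + 3·√(np̄(1−p̄)) = 8.3750 + 3 × √(8.3750×0.97208) = 8.3750 + 3 × 2.8533 = 16.9348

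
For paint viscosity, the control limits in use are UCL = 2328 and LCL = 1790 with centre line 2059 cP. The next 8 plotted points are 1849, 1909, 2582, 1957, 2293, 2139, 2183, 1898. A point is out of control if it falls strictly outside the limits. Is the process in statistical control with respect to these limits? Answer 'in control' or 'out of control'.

out of control

Compare each point to [1790, 2328]: sample 3 = 2582 > UCL.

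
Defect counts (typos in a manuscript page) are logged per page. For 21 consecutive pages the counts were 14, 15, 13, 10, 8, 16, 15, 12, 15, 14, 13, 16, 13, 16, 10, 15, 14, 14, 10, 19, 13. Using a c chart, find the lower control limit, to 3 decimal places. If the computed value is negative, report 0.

c̄ = (14 + 15 + 13 + 10 + 8 + 16 + 15 + 12 + 15 + 14 + 13 + 16 + 13 + 16 + 10 + 15 + 14 + 14 + 10 + 19 + 13) / 21 = 285 / 21 = 13.5714
LCL = c̄ − 3√c̄ = 13.5714 − 3 × 3.6839 = 2.5196

2.520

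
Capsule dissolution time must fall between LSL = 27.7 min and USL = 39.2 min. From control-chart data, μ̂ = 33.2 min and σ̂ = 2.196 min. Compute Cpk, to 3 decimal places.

0.835

Cpu = (USL − μ̂) / (3σ̂) = (39.2 − 33.2) / (3 × 2.196) = 0.9107; Cpl = (μ̂ − LSL) / (3σ̂) = (33.2 − 27.7) / (3 × 2.196) = 0.8349; Cpk = min(Cpu, Cpl) = 0.8349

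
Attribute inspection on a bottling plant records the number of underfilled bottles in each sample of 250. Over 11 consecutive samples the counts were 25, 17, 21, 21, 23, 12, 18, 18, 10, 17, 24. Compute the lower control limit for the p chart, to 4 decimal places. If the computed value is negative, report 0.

p̄ = Σdᵢ / (k·n) = 206 / (11 × 250) = 0.07491
LCL = p̄ − 3·√(p̄(1−p̄)/n) = 0.07491 − 3 × 0.01665 = 0.02496

0.0250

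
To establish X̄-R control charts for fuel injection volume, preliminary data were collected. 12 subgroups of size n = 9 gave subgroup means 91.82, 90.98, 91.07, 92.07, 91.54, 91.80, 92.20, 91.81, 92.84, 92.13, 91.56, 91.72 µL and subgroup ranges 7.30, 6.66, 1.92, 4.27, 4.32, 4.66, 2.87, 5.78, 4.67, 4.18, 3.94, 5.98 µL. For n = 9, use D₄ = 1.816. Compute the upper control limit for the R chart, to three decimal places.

R̄ = (7.30 + 6.66 + 1.92 + 4.27 + 4.32 + 4.66 + 2.87 + 5.78 + 4.67 + 4.18 + 3.94 + 5.98) / 12 = 56.5500 / 12 = 4.7125
UCL_R = D₄·R̄ = 1.816 × 4.7125 = 8.5579

8.558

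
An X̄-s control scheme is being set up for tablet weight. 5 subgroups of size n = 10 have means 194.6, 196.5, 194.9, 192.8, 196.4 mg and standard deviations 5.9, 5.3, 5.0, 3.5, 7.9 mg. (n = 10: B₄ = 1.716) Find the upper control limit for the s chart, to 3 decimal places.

9.472

s̄ = (5.9 + 5.3 + 5.0 + 3.5 + 7.9) / 5 = 5.5200
UCL_s = B₄·s̄ = 1.716 × 5.5200 = 9.4723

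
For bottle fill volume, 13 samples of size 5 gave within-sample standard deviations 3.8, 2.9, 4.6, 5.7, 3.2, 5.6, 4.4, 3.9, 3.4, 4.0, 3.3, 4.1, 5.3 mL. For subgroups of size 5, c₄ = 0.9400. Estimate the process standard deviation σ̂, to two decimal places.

s̄ = (3.8 + 2.9 + 4.6 + 5.7 + 3.2 + 5.6 + 4.4 + 3.9 + 3.4 + 4.0 + 3.3 + 4.1 + 5.3) / 13 = 4.1692
σ̂ = s̄ / c₄ = 4.1692 / 0.9400 = 4.4354

4.44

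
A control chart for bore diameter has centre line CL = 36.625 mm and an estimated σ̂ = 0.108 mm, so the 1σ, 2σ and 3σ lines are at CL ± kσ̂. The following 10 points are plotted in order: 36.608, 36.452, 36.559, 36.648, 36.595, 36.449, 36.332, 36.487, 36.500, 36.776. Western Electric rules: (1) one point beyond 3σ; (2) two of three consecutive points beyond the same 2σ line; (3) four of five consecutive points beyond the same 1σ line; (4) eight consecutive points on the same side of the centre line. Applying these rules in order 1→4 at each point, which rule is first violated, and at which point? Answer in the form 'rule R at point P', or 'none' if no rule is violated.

rule 3 at point 9

Zone of each point (C = within 1σ̂, B = 1σ̂–2σ̂, A = 2σ̂–3σ̂, * = beyond 3σ̂; sign = side of CL): 1:-C, 2:-B, 3:-C, 4:+C, 5:-C, 6:-B, 7:-A, 8:-B, 9:-B, 10:+B
Rule 3 (four of five consecutive points beyond the same 1σ limit) is satisfied at point 9.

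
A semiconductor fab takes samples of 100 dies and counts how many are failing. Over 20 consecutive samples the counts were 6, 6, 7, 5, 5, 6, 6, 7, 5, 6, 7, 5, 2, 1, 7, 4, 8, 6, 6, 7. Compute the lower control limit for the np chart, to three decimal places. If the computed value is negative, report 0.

0.000

p̄ = Σdᵢ / (k·n) = 112 / (20 × 100) = 0.05600
LCL = np̄ − 3·√(np̄(1−p̄)) = 5.6000 − 3 × 2.2992 = -1.2977 → 0 (negative, so LCL = 0)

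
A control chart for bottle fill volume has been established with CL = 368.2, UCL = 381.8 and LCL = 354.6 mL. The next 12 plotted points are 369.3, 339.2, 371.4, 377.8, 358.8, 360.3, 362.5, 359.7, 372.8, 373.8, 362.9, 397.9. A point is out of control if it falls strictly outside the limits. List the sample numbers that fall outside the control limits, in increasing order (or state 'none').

2, 12

Compare each point to [354.6, 381.8]: sample 2 = 339.2 < LCL; sample 12 = 397.9 > UCL.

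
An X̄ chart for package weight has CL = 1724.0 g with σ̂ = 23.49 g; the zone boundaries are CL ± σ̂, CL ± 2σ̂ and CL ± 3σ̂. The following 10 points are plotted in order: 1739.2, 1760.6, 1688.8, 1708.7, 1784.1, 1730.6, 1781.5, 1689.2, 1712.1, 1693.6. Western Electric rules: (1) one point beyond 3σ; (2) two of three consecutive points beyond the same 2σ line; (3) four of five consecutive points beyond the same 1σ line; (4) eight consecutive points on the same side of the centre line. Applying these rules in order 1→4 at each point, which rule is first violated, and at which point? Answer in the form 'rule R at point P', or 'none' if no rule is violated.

Zone of each point (C = within 1σ̂, B = 1σ̂–2σ̂, A = 2σ̂–3σ̂, * = beyond 3σ̂; sign = side of CL): 1:+C, 2:+B, 3:-B, 4:-C, 5:+A, 6:+C, 7:+A, 8:-B, 9:-C, 10:-B
Rule 2 (two of three consecutive points beyond the same 2σ limit) is satisfied at point 7.

rule 2 at point 7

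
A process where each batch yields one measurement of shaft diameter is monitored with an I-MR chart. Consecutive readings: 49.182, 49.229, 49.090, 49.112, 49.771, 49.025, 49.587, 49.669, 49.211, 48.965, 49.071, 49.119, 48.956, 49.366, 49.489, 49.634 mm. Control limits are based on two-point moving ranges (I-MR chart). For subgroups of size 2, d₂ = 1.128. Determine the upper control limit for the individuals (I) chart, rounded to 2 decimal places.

49.98

X̄ = (49.182 + 49.229 + 49.090 + 49.112 + 49.771 + 49.025 + 49.587 + 49.669 + 49.211 + 48.965 + 49.071 + 49.119 + 48.956 + 49.366 + 49.489 + 49.634) / 16 = 49.2797
Moving ranges: 0.047, 0.139, 0.022, 0.659, 0.746, 0.562, 0.082, 0.458, 0.246, 0.106, 0.048, 0.163, 0.410, 0.123, 0.145; M̄R̄ = 3.9560 / 15 = 0.2637
UCL = X̄ + 3·M̄R̄/d₂ = 49.2797 + 3 × 0.2637 / 1.128 = 49.9812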